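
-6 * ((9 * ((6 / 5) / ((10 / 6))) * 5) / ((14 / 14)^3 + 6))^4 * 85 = -70252248672 / 300125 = -234076.63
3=3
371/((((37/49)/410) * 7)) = 28777.57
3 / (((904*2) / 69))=207 / 1808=0.11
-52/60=-13/15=-0.87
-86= -86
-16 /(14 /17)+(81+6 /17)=7369 /119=61.92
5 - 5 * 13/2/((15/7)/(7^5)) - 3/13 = -19882309/78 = -254901.40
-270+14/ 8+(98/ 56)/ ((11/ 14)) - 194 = -20241/ 44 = -460.02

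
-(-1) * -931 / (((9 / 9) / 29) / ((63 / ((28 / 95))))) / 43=-23084145 / 172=-134210.15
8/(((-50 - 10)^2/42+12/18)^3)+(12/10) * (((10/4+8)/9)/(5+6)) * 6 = 31338500361/41037845365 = 0.76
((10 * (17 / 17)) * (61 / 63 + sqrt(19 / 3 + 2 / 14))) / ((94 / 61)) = 18605 / 2961 + 610 * sqrt(714) / 987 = 22.80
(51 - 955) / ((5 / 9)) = -8136 / 5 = -1627.20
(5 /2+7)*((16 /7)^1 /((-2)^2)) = 38 /7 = 5.43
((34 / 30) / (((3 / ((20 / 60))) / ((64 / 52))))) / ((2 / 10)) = 272 / 351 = 0.77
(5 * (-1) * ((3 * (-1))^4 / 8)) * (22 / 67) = -4455 / 268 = -16.62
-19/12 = -1.58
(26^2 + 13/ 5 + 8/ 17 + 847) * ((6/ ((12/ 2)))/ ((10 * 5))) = 64858/ 2125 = 30.52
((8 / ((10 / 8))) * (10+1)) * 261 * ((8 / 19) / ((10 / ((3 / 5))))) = 1102464 / 2375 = 464.20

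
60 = 60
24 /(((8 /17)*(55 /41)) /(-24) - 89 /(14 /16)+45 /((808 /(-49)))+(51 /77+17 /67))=-209190598848 /902600606609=-0.23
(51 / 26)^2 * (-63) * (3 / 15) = -163863 / 3380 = -48.48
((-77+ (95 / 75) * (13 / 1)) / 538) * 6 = -908 / 1345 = -0.68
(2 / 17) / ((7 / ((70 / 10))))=2 / 17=0.12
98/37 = 2.65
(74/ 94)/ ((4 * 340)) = 37/ 63920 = 0.00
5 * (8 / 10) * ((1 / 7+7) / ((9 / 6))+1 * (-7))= -188 / 21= -8.95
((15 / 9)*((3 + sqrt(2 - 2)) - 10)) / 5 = -7 / 3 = -2.33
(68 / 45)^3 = 314432 / 91125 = 3.45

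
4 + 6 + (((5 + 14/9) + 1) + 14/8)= 695/36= 19.31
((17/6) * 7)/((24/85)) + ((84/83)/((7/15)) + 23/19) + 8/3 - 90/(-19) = 81.03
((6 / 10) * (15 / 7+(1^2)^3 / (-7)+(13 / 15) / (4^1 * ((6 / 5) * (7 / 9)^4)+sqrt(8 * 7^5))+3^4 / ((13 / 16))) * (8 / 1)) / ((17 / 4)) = 497428776 * sqrt(14) / 697221305711+106225378749408 / 924885405535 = 114.86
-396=-396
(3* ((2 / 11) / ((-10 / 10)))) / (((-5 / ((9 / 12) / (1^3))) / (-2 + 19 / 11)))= -27 / 1210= -0.02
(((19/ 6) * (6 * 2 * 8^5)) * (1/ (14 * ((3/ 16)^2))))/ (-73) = -159383552/ 4599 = -34656.13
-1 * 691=-691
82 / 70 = 41 / 35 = 1.17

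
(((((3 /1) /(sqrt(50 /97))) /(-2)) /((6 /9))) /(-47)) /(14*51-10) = 9*sqrt(194) /1323520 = 0.00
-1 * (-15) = 15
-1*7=-7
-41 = -41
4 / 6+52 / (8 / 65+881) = 13854 / 19091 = 0.73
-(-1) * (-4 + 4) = 0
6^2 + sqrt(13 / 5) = sqrt(65) / 5 + 36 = 37.61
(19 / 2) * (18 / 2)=171 / 2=85.50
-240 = -240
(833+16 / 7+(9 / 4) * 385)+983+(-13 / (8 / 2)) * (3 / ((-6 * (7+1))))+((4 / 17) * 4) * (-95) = 2595.33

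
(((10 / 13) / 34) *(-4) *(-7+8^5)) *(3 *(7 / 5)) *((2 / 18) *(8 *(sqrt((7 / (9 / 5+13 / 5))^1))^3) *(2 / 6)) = -64211560 *sqrt(770) / 240669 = -7403.52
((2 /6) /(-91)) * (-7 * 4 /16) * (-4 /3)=-1 /117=-0.01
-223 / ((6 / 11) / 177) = -144727 / 2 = -72363.50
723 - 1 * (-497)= 1220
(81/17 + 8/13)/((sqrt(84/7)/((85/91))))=5945 * sqrt(3)/7098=1.45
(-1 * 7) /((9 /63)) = -49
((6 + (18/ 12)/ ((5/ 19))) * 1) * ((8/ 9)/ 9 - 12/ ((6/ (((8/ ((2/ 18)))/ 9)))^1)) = -8372/ 45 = -186.04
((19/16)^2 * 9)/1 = 3249/256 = 12.69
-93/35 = -2.66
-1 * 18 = -18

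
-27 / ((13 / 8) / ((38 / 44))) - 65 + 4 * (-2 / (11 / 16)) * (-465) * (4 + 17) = 16237613 / 143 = 113549.74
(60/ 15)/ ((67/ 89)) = 356/ 67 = 5.31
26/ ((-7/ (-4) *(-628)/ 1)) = -26/ 1099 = -0.02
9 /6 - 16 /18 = 11 /18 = 0.61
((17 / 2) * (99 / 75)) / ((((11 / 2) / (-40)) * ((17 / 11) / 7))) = -1848 / 5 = -369.60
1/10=0.10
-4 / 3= -1.33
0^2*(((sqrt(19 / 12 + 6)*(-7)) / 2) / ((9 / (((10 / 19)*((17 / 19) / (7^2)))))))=0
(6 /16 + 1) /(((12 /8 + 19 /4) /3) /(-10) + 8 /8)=1.74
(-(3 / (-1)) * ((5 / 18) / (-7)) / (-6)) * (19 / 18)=95 / 4536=0.02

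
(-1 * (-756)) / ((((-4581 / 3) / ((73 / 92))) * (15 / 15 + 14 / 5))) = -22995 / 222433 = -0.10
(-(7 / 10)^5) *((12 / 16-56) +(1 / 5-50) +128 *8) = -308895853 / 2000000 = -154.45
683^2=466489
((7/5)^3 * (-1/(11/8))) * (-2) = 5488/1375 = 3.99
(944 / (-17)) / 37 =-944 / 629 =-1.50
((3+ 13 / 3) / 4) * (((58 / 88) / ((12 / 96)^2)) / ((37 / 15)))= 1160 / 37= 31.35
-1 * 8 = -8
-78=-78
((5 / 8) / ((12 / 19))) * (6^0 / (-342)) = -5 / 1728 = -0.00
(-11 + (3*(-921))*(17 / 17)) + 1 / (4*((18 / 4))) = -49931 / 18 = -2773.94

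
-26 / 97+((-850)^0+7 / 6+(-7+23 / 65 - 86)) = -3432979 / 37830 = -90.75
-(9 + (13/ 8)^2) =-745/ 64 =-11.64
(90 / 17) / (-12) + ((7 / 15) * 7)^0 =19 / 34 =0.56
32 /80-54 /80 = -11 /40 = -0.28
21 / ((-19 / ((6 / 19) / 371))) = -18 / 19133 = -0.00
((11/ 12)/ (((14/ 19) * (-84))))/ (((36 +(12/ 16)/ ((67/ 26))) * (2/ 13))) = -0.00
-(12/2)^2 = -36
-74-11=-85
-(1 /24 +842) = -842.04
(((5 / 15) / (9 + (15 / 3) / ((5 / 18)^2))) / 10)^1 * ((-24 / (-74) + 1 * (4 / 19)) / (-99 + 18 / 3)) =-188 / 72374553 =-0.00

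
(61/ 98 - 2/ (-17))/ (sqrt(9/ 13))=411 * sqrt(13)/ 1666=0.89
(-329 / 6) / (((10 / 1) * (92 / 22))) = -3619 / 2760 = -1.31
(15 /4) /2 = 15 /8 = 1.88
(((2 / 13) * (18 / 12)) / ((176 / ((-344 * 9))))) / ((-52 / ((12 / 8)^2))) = 10449 / 59488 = 0.18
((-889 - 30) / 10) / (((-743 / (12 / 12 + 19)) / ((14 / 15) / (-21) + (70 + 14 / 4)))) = 6075509 / 33435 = 181.71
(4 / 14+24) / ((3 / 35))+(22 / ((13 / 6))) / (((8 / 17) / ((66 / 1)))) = 66589 / 39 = 1707.41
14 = 14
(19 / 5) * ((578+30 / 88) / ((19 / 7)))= 178129 / 220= 809.68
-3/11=-0.27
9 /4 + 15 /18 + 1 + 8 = 145 /12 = 12.08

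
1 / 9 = 0.11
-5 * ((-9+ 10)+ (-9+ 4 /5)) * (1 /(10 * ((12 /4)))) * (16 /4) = 4.80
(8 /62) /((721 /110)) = 440 /22351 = 0.02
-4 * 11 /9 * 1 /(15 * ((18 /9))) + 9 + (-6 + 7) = 1328 /135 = 9.84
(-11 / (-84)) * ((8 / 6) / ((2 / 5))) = 55 / 126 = 0.44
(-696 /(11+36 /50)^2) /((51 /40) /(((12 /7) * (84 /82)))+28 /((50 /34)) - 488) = 0.01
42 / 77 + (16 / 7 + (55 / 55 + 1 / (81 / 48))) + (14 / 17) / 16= 1265345 / 282744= 4.48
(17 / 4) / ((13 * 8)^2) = 17 / 43264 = 0.00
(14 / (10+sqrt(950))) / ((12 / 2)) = -7 / 255+7 * sqrt(38) / 510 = 0.06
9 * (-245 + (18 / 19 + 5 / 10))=-83295 / 38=-2191.97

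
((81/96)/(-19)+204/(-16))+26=8029/608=13.21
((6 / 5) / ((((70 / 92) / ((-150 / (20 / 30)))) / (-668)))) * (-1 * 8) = -13274496 / 7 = -1896356.57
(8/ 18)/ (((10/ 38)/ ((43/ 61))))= 3268/ 2745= 1.19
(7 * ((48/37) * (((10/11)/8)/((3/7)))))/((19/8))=1.01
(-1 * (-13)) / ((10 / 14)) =91 / 5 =18.20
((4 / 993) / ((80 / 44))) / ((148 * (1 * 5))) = 0.00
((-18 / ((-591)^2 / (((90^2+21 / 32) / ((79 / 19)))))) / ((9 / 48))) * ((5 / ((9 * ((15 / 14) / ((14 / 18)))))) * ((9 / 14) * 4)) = -45968524 / 82779597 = -0.56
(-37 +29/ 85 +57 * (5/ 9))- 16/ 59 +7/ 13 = -4.72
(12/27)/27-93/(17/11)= -248521/4131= -60.16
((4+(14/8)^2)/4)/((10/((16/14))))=113/560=0.20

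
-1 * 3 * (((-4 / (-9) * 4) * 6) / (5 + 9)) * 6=-13.71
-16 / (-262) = 8 / 131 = 0.06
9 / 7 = 1.29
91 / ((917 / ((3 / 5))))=39 / 655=0.06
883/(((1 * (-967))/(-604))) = 533332/967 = 551.53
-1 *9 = -9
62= 62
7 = 7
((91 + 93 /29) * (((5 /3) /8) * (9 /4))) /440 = 2049 /20416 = 0.10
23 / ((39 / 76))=1748 / 39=44.82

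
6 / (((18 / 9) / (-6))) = -18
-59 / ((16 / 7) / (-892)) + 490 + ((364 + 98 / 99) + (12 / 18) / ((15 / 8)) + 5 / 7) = 36776447 / 1540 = 23880.81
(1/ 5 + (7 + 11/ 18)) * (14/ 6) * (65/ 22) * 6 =63973/ 198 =323.10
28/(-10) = -14/5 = -2.80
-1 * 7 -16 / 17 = -135 / 17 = -7.94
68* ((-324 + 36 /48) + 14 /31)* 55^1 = -1207265.97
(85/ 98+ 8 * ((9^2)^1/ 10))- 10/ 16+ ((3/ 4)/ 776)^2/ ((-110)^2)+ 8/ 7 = 66.19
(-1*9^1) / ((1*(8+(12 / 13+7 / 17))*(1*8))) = -1989 / 16504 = -0.12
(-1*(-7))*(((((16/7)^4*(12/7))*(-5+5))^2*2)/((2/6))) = 0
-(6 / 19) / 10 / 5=-3 / 475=-0.01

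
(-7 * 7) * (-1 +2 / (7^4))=2399 / 49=48.96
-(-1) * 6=6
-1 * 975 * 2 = -1950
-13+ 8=-5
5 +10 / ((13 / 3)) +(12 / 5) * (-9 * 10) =-2713 / 13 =-208.69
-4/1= -4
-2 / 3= -0.67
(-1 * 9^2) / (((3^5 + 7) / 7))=-567 / 250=-2.27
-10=-10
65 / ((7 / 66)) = 4290 / 7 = 612.86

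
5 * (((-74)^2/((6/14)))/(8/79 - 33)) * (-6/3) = 30282280/7797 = 3883.84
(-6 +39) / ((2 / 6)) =99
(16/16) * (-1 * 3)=-3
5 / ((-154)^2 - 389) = 5 / 23327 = 0.00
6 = 6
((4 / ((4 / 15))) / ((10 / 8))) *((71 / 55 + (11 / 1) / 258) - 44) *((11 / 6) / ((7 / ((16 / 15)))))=-1383856 / 9675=-143.03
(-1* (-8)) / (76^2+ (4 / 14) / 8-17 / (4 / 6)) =224 / 161015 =0.00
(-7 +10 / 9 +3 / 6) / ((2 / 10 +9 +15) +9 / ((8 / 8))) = -0.16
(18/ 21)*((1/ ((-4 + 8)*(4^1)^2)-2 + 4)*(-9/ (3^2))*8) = -387/ 28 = -13.82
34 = 34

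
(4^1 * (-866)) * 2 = -6928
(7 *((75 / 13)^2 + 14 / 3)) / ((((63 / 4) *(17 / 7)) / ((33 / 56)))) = 4.09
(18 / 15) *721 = 4326 / 5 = 865.20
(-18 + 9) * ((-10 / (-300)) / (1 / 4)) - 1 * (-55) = 269 / 5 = 53.80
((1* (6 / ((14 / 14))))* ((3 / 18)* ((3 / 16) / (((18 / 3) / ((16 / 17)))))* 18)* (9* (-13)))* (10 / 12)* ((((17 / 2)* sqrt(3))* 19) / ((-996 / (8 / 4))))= 11115* sqrt(3) / 664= 28.99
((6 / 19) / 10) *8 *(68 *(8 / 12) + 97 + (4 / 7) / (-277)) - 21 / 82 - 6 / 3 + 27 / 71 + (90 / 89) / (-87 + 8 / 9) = 34.07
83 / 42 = 1.98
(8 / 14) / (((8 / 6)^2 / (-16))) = -36 / 7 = -5.14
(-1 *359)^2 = 128881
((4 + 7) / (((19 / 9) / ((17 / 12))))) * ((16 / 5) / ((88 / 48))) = 1224 / 95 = 12.88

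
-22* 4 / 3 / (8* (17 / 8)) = -88 / 51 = -1.73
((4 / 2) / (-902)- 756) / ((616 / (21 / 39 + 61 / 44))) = -375393657 / 158910752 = -2.36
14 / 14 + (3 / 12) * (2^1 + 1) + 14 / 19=189 / 76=2.49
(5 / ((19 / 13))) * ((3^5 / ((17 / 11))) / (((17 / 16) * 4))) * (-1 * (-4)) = 2779920 / 5491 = 506.27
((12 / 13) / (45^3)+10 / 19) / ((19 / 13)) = 3948826 / 10965375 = 0.36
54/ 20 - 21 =-183/ 10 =-18.30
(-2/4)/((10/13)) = -13/20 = -0.65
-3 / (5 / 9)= -27 / 5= -5.40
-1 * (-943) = 943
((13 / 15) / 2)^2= 169 / 900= 0.19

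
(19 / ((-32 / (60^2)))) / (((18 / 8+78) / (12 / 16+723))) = -4125375 / 214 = -19277.45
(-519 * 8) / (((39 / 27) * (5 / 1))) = -37368 / 65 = -574.89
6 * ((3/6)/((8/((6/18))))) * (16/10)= 1/5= 0.20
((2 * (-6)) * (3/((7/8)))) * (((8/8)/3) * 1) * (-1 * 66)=6336/7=905.14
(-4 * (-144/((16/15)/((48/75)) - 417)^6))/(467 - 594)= -6561/7425607691334377503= -0.00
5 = 5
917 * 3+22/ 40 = 55031/ 20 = 2751.55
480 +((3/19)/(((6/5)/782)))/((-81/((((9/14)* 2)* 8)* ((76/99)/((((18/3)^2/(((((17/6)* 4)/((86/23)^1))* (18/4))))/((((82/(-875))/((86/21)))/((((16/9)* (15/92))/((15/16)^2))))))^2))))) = 479.99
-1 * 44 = -44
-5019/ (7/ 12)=-8604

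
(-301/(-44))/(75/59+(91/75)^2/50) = 2497359375/474811238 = 5.26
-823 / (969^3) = -823 / 909853209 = -0.00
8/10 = 4/5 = 0.80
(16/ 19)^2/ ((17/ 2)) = 512/ 6137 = 0.08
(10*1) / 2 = 5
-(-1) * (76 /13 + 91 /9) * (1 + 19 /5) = 14936 /195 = 76.59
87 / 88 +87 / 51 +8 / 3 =24061 / 4488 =5.36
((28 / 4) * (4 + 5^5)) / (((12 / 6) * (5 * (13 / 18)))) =197127 / 65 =3032.72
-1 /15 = -0.07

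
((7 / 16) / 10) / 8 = 7 / 1280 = 0.01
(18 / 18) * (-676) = -676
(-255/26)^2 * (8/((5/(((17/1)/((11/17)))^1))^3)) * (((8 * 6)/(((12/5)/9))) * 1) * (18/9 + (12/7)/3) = 81365234791824/1574573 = 51674476.06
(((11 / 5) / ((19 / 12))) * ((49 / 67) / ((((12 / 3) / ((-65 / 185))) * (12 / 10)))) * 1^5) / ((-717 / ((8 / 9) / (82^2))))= 7007 / 510927767793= 0.00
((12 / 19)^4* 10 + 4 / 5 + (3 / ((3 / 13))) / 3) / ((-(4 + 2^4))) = -13145117 / 39096300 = -0.34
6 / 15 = 2 / 5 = 0.40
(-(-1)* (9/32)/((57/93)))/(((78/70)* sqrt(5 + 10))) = 217* sqrt(15)/7904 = 0.11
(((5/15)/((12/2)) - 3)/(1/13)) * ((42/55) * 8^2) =-308672/165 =-1870.74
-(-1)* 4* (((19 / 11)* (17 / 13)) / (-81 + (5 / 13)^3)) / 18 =-54587 / 8802684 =-0.01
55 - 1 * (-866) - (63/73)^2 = 4904040/5329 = 920.26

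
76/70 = 38/35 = 1.09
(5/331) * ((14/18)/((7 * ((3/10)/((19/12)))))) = 475/53622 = 0.01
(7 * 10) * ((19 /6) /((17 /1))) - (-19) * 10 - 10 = 9845 /51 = 193.04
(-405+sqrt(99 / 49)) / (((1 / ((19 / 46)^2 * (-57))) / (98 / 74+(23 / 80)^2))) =555311766501 / 100213760-20567102463 * sqrt(11) / 3507481600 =5521.82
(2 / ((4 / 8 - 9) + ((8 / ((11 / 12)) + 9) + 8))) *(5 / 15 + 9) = 1.08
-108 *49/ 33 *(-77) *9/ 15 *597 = 22115268/ 5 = 4423053.60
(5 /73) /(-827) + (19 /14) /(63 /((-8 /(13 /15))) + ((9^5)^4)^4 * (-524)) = -16027289358762846381135609610593636500587187956963994779764287648739127175798404135 /193516697175574359775107577560229685835389824829974665769829961928405969345748097226101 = -0.00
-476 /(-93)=5.12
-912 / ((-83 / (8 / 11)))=7296 / 913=7.99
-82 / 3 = -27.33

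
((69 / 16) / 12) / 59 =23 / 3776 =0.01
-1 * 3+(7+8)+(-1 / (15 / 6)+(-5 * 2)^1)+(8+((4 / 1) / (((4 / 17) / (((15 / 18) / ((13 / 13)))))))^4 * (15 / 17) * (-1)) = -76744889 / 2160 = -35530.04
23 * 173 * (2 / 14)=3979 / 7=568.43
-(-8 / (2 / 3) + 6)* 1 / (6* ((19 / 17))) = 17 / 19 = 0.89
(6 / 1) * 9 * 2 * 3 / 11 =324 / 11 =29.45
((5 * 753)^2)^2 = 200937003800625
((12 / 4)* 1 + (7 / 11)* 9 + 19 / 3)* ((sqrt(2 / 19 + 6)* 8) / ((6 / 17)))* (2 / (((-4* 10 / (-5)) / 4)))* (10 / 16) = 42245* sqrt(551) / 1881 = 527.18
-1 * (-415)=415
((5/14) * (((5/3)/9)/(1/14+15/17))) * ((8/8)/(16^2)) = 425/1569024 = 0.00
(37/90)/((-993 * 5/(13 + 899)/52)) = -292448/74475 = -3.93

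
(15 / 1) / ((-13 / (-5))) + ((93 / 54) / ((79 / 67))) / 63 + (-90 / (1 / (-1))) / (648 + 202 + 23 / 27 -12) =155619065939 / 26377433082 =5.90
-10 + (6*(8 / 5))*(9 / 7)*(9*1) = 3538 / 35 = 101.09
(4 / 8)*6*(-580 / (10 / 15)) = -2610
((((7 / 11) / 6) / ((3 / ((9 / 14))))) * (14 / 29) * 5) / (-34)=-35 / 21692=-0.00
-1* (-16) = 16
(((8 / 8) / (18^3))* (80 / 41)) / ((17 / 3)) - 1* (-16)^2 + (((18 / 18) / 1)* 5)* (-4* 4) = -56908646 / 169371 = -336.00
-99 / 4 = -24.75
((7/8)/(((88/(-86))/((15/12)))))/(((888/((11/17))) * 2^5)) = -1505/61833216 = -0.00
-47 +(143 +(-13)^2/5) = 649/5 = 129.80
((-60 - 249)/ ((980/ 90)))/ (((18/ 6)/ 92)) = -870.24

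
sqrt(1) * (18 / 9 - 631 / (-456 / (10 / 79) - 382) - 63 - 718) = -778.84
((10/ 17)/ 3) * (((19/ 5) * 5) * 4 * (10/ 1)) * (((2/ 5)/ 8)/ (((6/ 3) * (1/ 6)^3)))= 13680/ 17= 804.71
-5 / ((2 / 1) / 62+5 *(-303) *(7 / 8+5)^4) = 634880 / 229174214069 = 0.00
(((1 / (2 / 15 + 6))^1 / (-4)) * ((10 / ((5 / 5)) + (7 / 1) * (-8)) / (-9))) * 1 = -5 / 24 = -0.21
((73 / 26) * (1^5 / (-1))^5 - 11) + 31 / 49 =-16785 / 1274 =-13.18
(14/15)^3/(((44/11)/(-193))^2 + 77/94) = 9607858064/9685159875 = 0.99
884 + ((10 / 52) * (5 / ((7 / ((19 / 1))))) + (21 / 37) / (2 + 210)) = 632867597 / 713804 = 886.61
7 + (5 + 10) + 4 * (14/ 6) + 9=121/ 3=40.33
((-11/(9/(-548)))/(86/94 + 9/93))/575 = 399218/346725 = 1.15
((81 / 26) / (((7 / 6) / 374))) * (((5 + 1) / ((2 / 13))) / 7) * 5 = 1363230 / 49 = 27821.02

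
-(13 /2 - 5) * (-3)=9 /2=4.50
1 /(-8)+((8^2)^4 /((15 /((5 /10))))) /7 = 79891.38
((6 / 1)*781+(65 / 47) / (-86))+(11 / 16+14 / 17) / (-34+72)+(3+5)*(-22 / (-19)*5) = 98854104247 / 20889056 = 4732.34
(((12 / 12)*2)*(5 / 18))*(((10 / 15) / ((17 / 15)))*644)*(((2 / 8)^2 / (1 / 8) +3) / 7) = 16100 / 153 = 105.23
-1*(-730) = 730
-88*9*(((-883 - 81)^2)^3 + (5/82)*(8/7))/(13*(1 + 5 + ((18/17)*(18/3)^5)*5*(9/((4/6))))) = -516852894459085112766288/5875045267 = -87974282915271.56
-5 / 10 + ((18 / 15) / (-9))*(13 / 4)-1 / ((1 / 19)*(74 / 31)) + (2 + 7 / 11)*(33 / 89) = -781949 / 98790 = -7.92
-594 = -594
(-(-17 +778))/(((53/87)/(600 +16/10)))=-199150656/265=-751511.91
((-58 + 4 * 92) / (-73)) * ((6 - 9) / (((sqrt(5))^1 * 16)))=93 * sqrt(5) / 584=0.36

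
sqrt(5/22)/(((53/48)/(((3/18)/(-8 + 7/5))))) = -20 * sqrt(110)/19239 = -0.01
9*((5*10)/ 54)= 25/ 3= 8.33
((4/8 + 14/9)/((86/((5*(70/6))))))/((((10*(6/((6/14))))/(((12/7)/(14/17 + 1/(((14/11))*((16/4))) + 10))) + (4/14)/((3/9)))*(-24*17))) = -45325/11947818492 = -0.00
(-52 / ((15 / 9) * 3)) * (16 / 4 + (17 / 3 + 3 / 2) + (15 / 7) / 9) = -12454 / 105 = -118.61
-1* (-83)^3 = 571787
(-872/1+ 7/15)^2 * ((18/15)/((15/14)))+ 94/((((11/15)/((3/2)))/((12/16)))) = 210588591953/247500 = 850863.00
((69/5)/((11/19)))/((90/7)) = 3059/1650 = 1.85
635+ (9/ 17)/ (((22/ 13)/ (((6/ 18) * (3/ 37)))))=8787247/ 13838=635.01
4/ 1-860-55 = -911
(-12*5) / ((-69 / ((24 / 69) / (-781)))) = -160 / 413149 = -0.00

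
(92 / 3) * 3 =92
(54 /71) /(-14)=-27 /497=-0.05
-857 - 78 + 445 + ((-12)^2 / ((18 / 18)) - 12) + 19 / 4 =-353.25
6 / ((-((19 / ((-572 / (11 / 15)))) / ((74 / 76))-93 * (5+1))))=86580 / 8052301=0.01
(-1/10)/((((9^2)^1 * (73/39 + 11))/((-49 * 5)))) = 637/27108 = 0.02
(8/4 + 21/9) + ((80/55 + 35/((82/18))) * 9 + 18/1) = 141484/1353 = 104.57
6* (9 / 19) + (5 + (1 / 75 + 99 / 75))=523 / 57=9.18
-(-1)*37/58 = 37/58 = 0.64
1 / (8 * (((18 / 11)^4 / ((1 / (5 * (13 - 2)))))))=1331 / 4199040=0.00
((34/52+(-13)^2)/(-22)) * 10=-2005/26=-77.12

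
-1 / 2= -0.50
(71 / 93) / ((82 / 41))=71 / 186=0.38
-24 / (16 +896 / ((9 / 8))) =-27 / 914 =-0.03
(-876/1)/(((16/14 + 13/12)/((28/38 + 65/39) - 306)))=424457040/3553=119464.41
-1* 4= -4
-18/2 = -9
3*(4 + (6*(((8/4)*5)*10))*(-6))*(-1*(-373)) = -4023924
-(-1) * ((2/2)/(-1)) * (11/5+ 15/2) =-97/10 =-9.70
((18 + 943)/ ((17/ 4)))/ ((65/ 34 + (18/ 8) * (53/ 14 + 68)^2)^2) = 40166540288/ 23888578762083025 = 0.00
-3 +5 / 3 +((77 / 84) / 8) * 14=0.27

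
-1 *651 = -651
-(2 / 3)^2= -4 / 9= -0.44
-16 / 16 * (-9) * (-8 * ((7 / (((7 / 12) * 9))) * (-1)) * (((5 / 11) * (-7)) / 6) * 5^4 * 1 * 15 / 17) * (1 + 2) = -15750000 / 187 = -84224.60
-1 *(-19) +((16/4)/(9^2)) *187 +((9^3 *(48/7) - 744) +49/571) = 1386708706/323757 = 4283.18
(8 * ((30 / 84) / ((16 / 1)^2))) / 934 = 0.00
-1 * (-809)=809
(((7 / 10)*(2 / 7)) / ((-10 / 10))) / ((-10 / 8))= 4 / 25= 0.16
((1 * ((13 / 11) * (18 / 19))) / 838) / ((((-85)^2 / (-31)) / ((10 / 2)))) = -0.00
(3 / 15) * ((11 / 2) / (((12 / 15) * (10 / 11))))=121 / 80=1.51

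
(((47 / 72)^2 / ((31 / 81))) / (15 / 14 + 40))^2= 239104369 / 325356160000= 0.00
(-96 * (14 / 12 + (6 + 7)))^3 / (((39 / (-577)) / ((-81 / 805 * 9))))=-70538920243200 / 2093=-33702303030.67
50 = 50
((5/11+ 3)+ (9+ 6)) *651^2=86031603/11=7821054.82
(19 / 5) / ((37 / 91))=1729 / 185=9.35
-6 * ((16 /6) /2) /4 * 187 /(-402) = 187 /201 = 0.93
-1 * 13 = -13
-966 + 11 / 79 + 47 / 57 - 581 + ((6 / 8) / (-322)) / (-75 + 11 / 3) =-1918895092705 / 1241170896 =-1546.04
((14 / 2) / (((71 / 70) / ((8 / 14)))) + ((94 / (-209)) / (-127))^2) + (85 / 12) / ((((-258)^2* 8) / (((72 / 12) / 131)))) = 27522645983491212659 / 6978933387468922176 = 3.94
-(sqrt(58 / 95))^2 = -58 / 95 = -0.61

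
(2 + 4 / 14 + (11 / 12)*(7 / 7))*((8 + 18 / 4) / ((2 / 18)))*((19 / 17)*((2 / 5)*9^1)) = 689985 / 476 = 1449.55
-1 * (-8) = 8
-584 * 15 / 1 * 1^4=-8760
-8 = -8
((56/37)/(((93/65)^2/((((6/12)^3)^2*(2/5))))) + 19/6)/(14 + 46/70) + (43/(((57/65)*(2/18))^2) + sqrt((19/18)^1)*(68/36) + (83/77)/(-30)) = 17*sqrt(38)/54 + 21757404460762483/4803516734940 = 4531.41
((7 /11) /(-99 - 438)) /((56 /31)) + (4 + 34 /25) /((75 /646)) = 454512251 /9845000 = 46.17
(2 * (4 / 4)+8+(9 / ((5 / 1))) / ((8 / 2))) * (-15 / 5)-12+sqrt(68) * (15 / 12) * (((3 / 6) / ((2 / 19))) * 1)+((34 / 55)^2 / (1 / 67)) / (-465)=-244218583 / 5626500+95 * sqrt(17) / 8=5.56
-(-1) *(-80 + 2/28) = -1119/14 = -79.93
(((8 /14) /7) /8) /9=0.00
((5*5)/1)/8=25/8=3.12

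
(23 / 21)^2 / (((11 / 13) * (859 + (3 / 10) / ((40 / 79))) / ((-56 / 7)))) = -1692800 / 128304099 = -0.01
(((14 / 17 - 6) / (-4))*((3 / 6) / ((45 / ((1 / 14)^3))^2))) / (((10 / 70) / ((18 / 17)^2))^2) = 0.00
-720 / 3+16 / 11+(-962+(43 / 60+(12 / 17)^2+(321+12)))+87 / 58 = -164957773 / 190740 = -864.83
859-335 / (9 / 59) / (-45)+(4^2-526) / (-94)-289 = 2376436 / 3807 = 624.23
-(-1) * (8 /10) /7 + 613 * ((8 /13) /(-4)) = -42858 /455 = -94.19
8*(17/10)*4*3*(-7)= -5712/5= -1142.40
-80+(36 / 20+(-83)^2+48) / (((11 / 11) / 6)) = 207764 / 5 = 41552.80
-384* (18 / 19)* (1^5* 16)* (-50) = 5529600 / 19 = 291031.58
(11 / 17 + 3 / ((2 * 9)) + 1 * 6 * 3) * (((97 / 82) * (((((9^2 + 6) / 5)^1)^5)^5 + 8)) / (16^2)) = 572569255363494702057624780915517288288875505899258401 / 638122558593750000000000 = 897271609744189115113546100000.00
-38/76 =-1/2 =-0.50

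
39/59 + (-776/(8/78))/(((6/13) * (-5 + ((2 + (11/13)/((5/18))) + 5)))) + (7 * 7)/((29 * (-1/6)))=-1828466015/561208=-3258.09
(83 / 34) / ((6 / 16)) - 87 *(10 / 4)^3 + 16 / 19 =-10480883 / 7752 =-1352.02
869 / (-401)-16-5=-9290 / 401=-23.17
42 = 42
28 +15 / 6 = 61 / 2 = 30.50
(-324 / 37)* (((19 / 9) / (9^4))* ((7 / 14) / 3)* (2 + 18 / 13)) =-1672 / 1051947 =-0.00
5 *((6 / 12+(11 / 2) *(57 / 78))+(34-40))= -385 / 52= -7.40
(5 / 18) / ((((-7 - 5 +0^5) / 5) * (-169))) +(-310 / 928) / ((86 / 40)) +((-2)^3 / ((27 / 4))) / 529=-1259630161 / 8026779384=-0.16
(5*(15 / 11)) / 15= 0.45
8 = 8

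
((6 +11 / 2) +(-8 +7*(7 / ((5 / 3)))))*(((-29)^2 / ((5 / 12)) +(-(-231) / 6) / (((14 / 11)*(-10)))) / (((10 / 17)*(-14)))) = -12882277 / 1600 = -8051.42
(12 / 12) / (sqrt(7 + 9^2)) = sqrt(22) / 44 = 0.11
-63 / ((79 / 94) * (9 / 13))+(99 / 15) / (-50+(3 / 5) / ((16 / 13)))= -33924106 / 312919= -108.41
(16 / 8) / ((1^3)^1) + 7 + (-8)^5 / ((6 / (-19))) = 311323 / 3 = 103774.33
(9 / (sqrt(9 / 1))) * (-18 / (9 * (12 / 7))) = -7 / 2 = -3.50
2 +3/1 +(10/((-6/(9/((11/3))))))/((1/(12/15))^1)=19/11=1.73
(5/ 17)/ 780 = 1/ 2652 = 0.00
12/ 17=0.71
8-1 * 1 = 7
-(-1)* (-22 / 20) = -11 / 10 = -1.10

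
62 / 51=1.22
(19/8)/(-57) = -1/24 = -0.04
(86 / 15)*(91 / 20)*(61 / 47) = 238693 / 7050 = 33.86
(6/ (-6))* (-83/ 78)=83/ 78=1.06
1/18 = 0.06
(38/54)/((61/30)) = 0.35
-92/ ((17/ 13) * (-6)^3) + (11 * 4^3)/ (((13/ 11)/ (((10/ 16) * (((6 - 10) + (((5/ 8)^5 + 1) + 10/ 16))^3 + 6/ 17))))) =-8637749728816751297/ 2018703348596736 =-4278.86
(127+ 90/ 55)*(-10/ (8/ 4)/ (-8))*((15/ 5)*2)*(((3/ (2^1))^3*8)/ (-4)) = -573075/ 176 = -3256.11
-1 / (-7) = 1 / 7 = 0.14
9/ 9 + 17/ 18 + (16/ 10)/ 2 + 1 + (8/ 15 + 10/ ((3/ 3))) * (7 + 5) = 11713/ 90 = 130.14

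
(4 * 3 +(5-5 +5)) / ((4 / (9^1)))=153 / 4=38.25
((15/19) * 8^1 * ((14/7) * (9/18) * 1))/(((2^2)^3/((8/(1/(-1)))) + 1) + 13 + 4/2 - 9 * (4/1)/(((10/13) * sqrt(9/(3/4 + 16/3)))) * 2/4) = -0.56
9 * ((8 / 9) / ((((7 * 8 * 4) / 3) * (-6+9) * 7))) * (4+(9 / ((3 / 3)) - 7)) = 3 / 98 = 0.03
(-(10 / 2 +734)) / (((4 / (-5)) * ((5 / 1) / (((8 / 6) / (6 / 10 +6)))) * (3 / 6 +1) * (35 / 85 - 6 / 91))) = 2286466 / 31779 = 71.95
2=2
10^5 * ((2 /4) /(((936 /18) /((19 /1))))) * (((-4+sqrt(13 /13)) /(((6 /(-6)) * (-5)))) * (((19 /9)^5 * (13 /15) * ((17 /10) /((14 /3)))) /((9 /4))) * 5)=-399889988500 /1240029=-322484.38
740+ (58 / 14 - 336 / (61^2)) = 19380337 / 26047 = 744.05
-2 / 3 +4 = 10 / 3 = 3.33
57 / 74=0.77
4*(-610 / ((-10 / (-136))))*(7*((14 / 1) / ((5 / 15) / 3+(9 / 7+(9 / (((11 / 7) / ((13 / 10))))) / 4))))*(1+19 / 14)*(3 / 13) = -637463312640 / 1174121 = -542928.12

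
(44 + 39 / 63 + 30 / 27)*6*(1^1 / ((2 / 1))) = 2881 / 21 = 137.19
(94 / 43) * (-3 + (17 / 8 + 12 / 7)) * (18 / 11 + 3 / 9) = 143585 / 39732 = 3.61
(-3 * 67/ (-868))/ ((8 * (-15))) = -67/ 34720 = -0.00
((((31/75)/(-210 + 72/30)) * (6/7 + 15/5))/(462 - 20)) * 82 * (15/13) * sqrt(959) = -11439 * sqrt(959)/6958406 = -0.05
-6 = -6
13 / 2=6.50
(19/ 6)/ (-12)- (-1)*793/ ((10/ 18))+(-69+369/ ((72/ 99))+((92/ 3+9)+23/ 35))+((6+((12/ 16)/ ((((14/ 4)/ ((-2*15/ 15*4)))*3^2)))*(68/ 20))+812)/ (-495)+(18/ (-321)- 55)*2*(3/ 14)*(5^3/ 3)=465654551/ 505575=921.04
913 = 913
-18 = -18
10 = 10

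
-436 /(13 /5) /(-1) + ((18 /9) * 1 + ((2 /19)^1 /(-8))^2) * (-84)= -6049 /18772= -0.32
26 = 26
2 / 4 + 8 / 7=23 / 14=1.64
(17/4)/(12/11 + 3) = 187/180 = 1.04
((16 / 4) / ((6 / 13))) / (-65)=-2 / 15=-0.13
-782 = -782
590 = 590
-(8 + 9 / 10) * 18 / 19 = -801 / 95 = -8.43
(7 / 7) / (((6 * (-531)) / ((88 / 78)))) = -22 / 62127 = -0.00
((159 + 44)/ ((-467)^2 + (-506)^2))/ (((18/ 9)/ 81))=16443/ 948250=0.02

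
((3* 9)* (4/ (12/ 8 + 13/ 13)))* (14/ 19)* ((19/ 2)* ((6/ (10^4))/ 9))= 63/ 3125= 0.02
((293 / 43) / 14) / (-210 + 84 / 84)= -293 / 125818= -0.00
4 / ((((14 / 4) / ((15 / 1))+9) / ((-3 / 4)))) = -90 / 277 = -0.32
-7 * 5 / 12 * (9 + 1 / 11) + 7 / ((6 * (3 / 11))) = -4403 / 198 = -22.24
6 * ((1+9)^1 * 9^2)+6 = 4866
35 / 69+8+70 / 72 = 7849 / 828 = 9.48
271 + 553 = 824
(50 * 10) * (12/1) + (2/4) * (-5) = 11995/2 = 5997.50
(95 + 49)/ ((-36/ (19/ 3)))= -76/ 3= -25.33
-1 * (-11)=11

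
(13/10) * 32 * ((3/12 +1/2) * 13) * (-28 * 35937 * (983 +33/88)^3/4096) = -62097664910110748919/655360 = -94753517013718.79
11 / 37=0.30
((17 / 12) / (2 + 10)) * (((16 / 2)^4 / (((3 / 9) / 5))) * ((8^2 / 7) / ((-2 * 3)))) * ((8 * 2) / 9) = -11141120 / 567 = -19649.24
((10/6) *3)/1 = 5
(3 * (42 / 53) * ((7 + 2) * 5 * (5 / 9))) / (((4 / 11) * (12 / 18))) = 51975 / 212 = 245.17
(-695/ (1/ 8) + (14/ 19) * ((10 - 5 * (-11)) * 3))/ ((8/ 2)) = -51455/ 38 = -1354.08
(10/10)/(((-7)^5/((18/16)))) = -9/134456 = -0.00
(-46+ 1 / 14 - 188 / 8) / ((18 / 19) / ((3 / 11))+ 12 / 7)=-1539 / 115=-13.38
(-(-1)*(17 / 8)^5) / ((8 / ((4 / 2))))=10.83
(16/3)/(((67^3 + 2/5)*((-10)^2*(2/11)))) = 22/22557255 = 0.00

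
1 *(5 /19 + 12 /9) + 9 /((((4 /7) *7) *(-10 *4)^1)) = 1.54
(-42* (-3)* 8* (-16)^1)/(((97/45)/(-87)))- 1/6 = 378846623/582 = 650939.21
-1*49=-49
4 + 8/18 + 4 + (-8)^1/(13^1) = 916/117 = 7.83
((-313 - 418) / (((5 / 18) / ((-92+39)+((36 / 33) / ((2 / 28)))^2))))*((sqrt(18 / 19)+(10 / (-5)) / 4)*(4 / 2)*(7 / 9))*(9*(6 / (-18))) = -669641322 / 605+4017847932*sqrt(38) / 11495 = 1047802.78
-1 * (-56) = 56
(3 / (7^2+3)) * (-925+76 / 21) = -19349 / 364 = -53.16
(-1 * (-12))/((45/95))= 76/3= 25.33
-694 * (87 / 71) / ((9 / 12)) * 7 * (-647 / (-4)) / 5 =-91150654 / 355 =-256762.41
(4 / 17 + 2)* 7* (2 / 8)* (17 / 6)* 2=133 / 6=22.17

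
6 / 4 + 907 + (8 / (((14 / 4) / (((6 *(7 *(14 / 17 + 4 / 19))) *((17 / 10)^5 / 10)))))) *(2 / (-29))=15475858291 / 17218750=898.78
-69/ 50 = -1.38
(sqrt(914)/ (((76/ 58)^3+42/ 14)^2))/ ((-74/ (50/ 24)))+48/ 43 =48/ 43 - 14870583025 * sqrt(914)/ 14557859142648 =1.09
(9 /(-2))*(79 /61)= -711 /122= -5.83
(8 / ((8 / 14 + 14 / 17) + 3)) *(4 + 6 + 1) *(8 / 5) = 83776 / 2615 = 32.04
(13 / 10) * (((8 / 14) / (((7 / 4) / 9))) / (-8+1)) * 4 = -3744 / 1715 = -2.18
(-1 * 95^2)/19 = -475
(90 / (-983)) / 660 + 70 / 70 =21623 / 21626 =1.00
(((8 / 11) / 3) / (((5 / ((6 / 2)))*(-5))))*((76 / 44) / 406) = -76 / 614075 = -0.00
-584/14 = -292/7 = -41.71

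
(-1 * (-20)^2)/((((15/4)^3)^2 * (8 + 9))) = -65536/7745625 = -0.01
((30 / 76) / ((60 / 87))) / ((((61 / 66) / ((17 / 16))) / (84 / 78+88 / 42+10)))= 14625831 / 1687504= 8.67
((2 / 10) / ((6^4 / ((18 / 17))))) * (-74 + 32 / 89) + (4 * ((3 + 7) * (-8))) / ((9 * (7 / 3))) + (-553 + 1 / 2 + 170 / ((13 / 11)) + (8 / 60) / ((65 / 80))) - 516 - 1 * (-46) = -22149501613 / 24782940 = -893.74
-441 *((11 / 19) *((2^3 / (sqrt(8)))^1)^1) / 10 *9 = -43659 *sqrt(2) / 95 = -649.93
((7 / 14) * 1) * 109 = 109 / 2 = 54.50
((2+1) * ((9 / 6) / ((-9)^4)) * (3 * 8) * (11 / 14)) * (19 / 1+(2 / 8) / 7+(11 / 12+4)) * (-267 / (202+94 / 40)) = -19697480 / 48663909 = -0.40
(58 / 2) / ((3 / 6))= 58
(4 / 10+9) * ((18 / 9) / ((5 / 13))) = 1222 / 25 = 48.88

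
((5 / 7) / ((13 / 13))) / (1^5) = 5 / 7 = 0.71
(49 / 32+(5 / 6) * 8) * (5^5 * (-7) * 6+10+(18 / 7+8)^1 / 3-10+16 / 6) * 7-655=-271156885 / 36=-7532135.69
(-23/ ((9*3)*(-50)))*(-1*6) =-23/ 225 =-0.10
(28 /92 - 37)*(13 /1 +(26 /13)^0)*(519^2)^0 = -11816 /23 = -513.74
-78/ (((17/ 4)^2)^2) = -19968/ 83521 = -0.24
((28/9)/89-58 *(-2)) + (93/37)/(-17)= 58387283/503829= 115.89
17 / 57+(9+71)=4577 / 57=80.30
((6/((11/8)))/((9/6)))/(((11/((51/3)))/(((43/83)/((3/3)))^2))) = 1005856/833569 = 1.21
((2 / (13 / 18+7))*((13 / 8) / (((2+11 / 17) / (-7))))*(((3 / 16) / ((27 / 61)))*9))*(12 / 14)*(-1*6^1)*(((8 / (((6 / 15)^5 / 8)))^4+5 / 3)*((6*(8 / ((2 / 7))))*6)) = 4665360717773442595818 / 139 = 33563746171031961120.99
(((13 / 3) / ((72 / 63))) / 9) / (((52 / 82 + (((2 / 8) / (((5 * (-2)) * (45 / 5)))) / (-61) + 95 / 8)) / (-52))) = -2113345 / 1206726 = -1.75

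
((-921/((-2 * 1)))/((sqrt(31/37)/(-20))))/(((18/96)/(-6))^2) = -9431040 * sqrt(1147)/31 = -10303377.26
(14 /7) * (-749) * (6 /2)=-4494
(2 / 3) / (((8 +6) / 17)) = 17 / 21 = 0.81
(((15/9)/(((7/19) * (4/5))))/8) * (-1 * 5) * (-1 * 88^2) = 574750/21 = 27369.05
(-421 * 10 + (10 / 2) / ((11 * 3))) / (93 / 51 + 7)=-94469 / 198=-477.12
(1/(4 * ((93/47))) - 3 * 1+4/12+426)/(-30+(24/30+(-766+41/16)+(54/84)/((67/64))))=-164178140/307072763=-0.53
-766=-766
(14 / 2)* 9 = 63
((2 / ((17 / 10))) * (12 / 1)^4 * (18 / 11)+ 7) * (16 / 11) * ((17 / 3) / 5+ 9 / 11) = 38466217888 / 339405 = 113334.27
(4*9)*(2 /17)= 72 /17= 4.24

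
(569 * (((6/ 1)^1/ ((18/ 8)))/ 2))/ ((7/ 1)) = 2276/ 21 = 108.38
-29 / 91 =-0.32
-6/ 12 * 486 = -243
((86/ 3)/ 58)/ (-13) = -43/ 1131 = -0.04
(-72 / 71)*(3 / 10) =-108 / 355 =-0.30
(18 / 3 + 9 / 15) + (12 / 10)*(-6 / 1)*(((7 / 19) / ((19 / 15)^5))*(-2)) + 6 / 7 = 14958049941 / 1646605835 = 9.08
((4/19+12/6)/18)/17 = 7/969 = 0.01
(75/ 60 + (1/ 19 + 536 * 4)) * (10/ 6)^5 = 509509375/ 18468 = 27588.77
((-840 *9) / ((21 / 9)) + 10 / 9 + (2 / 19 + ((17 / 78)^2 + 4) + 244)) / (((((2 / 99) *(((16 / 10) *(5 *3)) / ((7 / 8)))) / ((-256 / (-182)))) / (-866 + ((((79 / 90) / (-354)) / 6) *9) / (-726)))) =4616681619822029213 / 702204085440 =6574558.19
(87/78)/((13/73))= 6.26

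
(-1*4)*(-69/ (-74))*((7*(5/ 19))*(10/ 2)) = -24150/ 703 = -34.35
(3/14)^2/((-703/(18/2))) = -81/137788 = -0.00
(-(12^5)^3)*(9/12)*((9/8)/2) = -6499837226778624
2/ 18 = 1/ 9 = 0.11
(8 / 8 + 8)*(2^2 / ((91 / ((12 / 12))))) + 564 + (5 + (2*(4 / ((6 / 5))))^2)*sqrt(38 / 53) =445*sqrt(2014) / 477 + 51360 / 91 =606.26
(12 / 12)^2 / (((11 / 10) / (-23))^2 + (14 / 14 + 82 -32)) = 52900 / 2698021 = 0.02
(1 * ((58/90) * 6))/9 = 58/135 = 0.43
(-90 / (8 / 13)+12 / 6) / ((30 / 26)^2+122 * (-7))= 0.17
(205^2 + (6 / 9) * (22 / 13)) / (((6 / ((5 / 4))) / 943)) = 7727974585 / 936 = 8256383.10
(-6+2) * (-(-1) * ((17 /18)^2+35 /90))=-415 /81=-5.12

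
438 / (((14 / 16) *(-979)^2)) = 0.00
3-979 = -976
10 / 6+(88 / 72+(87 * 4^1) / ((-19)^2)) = 3.85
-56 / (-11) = 5.09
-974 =-974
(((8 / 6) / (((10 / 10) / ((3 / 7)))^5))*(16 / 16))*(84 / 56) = 486 / 16807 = 0.03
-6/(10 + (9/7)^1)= -42/79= -0.53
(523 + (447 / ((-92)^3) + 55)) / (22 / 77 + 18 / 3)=3150568519 / 34262272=91.95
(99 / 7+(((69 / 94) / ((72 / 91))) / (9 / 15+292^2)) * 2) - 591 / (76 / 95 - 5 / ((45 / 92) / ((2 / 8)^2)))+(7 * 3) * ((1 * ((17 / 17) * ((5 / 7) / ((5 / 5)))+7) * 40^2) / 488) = -18597034454223481 / 5954889895752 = -3122.99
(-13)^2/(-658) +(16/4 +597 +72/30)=1984341/3290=603.14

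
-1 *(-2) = 2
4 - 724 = -720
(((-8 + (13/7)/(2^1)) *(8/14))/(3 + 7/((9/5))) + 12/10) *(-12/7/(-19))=55908/1010135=0.06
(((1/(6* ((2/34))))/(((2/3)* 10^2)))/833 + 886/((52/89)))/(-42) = -128794871/3567200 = -36.11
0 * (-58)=0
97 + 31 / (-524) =50797 / 524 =96.94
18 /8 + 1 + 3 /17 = 233 /68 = 3.43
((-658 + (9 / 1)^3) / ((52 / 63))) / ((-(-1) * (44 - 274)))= -4473 / 11960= -0.37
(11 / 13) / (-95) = -0.01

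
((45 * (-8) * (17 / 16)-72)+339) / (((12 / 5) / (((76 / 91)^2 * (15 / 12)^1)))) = -99275 / 2366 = -41.96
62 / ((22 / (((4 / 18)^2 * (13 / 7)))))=1612 / 6237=0.26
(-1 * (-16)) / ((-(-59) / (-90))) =-1440 / 59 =-24.41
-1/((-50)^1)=1/50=0.02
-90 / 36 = -2.50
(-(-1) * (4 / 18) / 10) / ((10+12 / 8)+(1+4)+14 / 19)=0.00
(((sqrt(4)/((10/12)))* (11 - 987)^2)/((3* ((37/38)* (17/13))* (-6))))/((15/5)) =-941145088/28305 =-33250.14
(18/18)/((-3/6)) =-2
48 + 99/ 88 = 393/ 8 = 49.12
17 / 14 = 1.21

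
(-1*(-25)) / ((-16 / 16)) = -25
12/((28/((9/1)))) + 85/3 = 676/21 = 32.19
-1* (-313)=313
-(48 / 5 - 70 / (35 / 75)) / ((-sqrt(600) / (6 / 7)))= -351 *sqrt(6) / 175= -4.91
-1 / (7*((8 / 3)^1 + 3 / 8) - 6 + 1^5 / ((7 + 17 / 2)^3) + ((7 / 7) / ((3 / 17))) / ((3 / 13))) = -0.03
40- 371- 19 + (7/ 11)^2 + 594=244.40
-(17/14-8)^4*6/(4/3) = -9541.02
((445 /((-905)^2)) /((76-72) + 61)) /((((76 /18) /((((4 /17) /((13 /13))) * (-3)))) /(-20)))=19224 /687817195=0.00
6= 6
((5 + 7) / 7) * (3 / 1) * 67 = 2412 / 7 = 344.57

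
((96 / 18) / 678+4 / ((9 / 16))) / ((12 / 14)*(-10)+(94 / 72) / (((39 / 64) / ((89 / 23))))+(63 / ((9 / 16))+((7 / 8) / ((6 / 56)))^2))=181839840 / 4557207623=0.04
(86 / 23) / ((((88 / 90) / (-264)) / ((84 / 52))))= -487620 / 299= -1630.84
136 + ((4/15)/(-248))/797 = 100804559/741210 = 136.00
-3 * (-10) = 30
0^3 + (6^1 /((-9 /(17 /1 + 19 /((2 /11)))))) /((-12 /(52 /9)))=39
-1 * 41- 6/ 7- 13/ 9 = -2728/ 63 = -43.30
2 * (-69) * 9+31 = -1211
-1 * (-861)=861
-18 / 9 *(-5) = 10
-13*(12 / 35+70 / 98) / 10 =-481 / 350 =-1.37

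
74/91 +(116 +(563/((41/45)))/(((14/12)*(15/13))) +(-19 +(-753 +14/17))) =-12389318/63427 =-195.33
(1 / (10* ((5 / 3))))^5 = 0.00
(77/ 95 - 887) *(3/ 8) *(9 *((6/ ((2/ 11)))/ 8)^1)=-18752877/ 1520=-12337.42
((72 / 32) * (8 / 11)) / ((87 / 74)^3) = 810448 / 804837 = 1.01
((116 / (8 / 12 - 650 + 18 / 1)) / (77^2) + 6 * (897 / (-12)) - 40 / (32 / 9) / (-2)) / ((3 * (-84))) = 2210345189 / 1257706912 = 1.76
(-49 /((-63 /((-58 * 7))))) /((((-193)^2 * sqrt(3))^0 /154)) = -437668 /9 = -48629.78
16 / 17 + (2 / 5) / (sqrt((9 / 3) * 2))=sqrt(6) / 15 + 16 / 17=1.10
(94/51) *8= 752/51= 14.75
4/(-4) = -1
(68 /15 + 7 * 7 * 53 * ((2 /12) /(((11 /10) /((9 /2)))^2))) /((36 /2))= 26311081 /65340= 402.68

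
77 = 77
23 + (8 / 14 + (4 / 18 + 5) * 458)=152167 / 63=2415.35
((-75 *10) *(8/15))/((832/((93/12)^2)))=-24025/832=-28.88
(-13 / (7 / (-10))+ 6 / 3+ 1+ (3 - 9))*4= 436 / 7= 62.29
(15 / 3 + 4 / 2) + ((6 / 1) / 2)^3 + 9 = 43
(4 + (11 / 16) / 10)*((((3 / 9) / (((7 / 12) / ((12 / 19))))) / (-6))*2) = -93 / 190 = -0.49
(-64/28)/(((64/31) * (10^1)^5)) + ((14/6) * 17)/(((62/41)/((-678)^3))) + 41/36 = -6386592255943908649/781200000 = -8175361310.73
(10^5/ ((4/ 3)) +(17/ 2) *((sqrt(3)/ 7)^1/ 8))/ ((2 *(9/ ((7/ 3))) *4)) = 17 *sqrt(3)/ 3456 +21875/ 9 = 2430.56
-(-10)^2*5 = -500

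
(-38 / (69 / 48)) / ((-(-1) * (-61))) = 608 / 1403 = 0.43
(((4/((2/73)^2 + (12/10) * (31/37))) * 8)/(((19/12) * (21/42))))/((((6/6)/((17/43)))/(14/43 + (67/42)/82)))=27403860684320/5000635386299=5.48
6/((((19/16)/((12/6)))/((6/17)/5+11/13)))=9.26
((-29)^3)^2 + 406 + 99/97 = 57697901618/97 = 594823728.02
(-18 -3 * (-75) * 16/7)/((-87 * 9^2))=-386/5481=-0.07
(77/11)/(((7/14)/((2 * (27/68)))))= 189/17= 11.12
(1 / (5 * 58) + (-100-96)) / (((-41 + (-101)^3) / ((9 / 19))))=511551 / 5677184420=0.00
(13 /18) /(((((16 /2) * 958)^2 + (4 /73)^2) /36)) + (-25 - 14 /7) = -4225620334523 /156504459400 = -27.00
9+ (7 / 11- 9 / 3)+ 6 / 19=6.95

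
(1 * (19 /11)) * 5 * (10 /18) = 475 /99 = 4.80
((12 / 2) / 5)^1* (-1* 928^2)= -5167104 / 5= -1033420.80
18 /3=6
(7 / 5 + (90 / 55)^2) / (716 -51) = 2467 / 402325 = 0.01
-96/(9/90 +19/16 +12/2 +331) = -2560/9021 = -0.28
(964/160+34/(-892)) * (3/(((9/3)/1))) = 53403/8920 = 5.99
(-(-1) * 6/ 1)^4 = 1296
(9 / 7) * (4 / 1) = 36 / 7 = 5.14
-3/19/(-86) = 0.00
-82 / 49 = -1.67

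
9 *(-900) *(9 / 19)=-72900 / 19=-3836.84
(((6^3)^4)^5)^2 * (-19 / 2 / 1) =-22692045793921044786795319396322264267879577018525196322599600393915531508963443942633632694272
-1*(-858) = 858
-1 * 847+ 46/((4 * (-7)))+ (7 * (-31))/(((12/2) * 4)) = -144091/168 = -857.68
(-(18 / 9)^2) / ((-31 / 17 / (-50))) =-3400 / 31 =-109.68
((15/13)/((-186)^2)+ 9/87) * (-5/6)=-2249465/26085384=-0.09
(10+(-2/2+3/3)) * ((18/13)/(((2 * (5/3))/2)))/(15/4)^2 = 192/325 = 0.59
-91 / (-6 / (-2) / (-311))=28301 / 3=9433.67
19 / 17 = 1.12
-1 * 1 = -1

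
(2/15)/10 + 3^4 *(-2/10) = -1214/75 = -16.19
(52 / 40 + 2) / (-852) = -0.00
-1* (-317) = 317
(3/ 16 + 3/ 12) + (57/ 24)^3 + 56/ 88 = 81497/ 5632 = 14.47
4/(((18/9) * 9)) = 2/9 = 0.22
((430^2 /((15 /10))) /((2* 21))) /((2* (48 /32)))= 184900 /189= 978.31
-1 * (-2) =2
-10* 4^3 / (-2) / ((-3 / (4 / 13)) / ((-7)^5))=21512960 / 39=551614.36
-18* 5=-90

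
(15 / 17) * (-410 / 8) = -3075 / 68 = -45.22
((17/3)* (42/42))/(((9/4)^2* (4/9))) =68/27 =2.52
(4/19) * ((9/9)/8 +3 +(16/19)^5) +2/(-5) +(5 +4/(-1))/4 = 561773187/940917620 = 0.60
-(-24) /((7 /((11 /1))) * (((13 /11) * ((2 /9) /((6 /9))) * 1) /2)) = 17424 /91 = 191.47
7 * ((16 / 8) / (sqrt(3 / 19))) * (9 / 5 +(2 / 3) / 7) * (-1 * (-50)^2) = -199000 * sqrt(57) / 9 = -166935.23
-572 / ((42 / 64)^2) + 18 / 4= -1323.68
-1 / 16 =-0.06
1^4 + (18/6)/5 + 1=2.60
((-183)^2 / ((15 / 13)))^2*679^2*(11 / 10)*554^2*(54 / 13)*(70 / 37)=953122594172742399061656 / 925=1030402804511072863850.44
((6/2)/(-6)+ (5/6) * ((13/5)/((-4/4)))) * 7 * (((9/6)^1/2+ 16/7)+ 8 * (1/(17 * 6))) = -8894/153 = -58.13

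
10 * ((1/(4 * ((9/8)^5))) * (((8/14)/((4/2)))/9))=163840/3720087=0.04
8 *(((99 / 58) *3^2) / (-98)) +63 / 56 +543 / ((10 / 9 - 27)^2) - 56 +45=-6368374091 / 617157352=-10.32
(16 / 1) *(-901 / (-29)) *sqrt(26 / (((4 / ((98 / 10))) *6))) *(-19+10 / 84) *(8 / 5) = -22863776 *sqrt(195) / 6525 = -48931.07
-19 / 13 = -1.46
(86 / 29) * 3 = 258 / 29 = 8.90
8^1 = 8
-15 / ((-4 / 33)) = 495 / 4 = 123.75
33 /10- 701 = -697.70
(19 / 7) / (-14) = -19 / 98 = -0.19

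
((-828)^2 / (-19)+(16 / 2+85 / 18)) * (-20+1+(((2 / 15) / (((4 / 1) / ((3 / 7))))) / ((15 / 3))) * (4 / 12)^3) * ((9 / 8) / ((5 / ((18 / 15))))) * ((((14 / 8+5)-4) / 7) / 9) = 24364399085279 / 3016440000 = 8077.20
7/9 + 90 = 817/9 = 90.78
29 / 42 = 0.69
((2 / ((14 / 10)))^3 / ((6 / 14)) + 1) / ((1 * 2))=1147 / 294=3.90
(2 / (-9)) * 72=-16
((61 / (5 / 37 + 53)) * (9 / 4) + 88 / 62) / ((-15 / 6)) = -975719 / 609460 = -1.60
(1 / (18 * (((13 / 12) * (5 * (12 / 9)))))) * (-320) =-32 / 13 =-2.46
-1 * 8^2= -64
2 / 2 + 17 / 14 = 31 / 14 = 2.21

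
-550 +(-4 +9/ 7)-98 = -650.71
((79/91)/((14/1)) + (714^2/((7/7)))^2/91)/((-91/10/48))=-873236991048720/57967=-15064381304.00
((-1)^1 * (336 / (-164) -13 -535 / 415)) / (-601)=-55598 / 2045203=-0.03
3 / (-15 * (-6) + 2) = 3 / 92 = 0.03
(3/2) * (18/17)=27/17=1.59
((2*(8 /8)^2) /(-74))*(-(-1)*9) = -9 /37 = -0.24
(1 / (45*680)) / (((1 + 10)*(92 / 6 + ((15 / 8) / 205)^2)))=13448 / 69408196275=0.00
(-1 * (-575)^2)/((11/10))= -300568.18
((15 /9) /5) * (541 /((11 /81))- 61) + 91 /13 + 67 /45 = 651452 /495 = 1316.06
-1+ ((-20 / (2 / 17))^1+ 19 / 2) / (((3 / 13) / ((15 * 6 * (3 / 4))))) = -187789 / 4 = -46947.25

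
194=194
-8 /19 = -0.42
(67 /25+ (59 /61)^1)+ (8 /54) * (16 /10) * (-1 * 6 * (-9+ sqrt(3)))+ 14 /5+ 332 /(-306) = 4237706 /233325 - 64 * sqrt(3) /45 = 15.70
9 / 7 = 1.29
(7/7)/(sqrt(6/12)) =sqrt(2) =1.41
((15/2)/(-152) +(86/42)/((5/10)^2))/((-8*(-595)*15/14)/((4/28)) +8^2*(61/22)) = 571703/2519458368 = 0.00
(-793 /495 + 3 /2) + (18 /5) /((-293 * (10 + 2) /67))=-24746 /145035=-0.17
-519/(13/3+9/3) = -1557/22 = -70.77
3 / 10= 0.30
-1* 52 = -52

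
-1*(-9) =9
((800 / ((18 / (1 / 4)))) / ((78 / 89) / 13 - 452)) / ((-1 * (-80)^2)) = 0.00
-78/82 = -0.95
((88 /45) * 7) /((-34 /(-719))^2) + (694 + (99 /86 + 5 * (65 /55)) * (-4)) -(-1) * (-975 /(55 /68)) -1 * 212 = 33032519402 /6151365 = 5369.95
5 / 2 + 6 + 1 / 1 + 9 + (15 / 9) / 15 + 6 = 443 / 18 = 24.61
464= 464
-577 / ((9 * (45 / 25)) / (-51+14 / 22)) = 1598290 / 891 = 1793.82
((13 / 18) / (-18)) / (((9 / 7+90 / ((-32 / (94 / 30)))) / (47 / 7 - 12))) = -0.03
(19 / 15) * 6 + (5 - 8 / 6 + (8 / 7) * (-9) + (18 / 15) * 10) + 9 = 21.98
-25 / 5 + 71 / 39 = -3.18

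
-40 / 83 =-0.48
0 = 0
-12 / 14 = -6 / 7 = -0.86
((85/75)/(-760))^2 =0.00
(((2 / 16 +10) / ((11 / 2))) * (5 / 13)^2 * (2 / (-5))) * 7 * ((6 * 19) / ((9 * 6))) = -5985 / 3718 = -1.61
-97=-97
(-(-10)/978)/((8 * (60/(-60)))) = -5/3912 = -0.00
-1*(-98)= 98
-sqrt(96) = -4 * sqrt(6) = -9.80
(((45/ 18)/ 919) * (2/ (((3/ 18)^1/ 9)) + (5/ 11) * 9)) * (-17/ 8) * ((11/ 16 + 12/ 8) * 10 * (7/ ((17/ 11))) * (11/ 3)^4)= -12285629125/ 1058688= -11604.58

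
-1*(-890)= 890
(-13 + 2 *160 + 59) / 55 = 366 / 55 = 6.65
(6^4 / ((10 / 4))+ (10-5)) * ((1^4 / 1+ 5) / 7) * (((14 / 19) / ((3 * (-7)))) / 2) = -5234 / 665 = -7.87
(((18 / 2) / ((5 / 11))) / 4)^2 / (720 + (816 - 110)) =9801 / 570400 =0.02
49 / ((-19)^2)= 49 / 361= 0.14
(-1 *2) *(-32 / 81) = 64 / 81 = 0.79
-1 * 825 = -825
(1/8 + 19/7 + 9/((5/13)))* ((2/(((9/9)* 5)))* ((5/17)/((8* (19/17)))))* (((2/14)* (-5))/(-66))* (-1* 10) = -12245/327712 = -0.04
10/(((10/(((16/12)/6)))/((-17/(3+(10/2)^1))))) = -17/36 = -0.47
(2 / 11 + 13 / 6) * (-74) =-173.79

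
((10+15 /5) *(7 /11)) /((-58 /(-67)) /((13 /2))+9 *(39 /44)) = 1.02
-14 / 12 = -7 / 6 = -1.17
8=8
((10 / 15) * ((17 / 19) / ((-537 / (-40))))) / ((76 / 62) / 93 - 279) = -1306960 / 8206466757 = -0.00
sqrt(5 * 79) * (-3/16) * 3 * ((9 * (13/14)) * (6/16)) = -3159 * sqrt(395)/1792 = -35.04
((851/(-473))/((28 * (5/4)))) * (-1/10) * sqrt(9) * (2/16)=2553/1324400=0.00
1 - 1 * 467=-466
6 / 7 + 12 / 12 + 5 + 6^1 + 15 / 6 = 215 / 14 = 15.36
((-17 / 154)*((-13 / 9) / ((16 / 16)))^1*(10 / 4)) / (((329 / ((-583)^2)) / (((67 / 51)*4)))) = 2164.09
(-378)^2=142884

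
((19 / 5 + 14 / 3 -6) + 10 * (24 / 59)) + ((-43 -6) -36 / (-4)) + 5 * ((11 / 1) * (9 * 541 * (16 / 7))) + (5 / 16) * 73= 60670579271 / 99120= 612092.20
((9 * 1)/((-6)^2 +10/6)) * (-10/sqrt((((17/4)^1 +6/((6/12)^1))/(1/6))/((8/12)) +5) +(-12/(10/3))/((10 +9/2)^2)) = -108 * sqrt(5)/1243 -1944/475165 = -0.20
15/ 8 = 1.88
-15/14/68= -15/952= -0.02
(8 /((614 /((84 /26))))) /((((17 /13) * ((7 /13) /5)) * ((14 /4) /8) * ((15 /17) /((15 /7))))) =24960 /15043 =1.66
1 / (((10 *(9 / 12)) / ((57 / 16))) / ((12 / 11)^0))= 19 / 40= 0.48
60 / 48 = 5 / 4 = 1.25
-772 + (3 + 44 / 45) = -34561 / 45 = -768.02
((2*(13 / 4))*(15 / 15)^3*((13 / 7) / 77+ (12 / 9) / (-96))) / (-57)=-5161 / 4424112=-0.00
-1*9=-9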